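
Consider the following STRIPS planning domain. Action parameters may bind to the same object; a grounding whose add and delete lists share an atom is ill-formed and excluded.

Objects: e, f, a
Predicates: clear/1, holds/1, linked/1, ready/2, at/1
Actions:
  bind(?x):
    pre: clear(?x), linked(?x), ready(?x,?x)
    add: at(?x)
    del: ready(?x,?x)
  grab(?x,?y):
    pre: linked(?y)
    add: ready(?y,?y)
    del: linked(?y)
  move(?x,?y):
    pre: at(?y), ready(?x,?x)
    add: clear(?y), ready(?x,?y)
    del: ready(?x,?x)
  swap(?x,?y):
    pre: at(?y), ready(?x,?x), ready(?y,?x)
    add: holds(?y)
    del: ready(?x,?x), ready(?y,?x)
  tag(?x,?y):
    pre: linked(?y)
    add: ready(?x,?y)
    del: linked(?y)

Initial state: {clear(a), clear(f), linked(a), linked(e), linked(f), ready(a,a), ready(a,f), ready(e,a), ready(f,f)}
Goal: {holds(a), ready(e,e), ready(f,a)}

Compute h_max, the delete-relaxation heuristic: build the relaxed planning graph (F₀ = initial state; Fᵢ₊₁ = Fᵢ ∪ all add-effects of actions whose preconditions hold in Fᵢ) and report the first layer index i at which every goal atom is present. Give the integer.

2

F0 = init (9 atoms)
F1 = F0 ∪ {at(a), at(f), ready(a,e), ready(e,e), ready(e,f), ready(f,a), ready(f,e)}  (16 atoms)
F2 = F1 ∪ {holds(a), holds(f)}  (18 atoms)
goal ⊆ F2  ⇒  h_max = 2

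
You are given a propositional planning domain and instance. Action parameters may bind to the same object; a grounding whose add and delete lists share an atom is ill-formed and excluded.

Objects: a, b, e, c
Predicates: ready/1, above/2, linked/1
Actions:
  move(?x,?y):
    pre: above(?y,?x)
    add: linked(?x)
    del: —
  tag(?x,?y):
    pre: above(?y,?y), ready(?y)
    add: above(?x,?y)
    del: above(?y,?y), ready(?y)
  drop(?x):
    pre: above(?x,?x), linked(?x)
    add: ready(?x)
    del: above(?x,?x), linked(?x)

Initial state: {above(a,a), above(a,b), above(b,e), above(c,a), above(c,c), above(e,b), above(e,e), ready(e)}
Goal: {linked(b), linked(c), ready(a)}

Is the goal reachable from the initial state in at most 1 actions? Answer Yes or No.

1. move(a,a)  →  {above(a,a), above(a,b), above(b,e), above(c,a), above(c,c), above(e,b), above(e,e), linked(a), ready(e)}
2. move(b,a)  →  {above(a,a), above(a,b), above(b,e), above(c,a), above(c,c), above(e,b), above(e,e), linked(a), linked(b), ready(e)}
3. move(c,c)  →  {above(a,a), above(a,b), above(b,e), above(c,a), above(c,c), above(e,b), above(e,e), linked(a), linked(b), linked(c), ready(e)}
4. drop(a)  →  {above(a,b), above(b,e), above(c,a), above(c,c), above(e,b), above(e,e), linked(b), linked(c), ready(a), ready(e)}
optimal plan length = 4; 4 > 1

No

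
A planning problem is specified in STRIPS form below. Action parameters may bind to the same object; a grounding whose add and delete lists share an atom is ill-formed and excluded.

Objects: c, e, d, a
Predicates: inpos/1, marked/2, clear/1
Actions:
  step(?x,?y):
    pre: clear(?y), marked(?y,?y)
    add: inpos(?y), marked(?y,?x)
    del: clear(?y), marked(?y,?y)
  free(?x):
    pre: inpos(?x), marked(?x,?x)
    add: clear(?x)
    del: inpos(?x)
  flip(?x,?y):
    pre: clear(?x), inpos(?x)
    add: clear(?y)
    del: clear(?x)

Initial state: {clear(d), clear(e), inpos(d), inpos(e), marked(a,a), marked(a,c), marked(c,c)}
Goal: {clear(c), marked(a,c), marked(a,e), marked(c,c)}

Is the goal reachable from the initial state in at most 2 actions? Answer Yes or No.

No

1. flip(e,c)  →  {clear(c), clear(d), inpos(d), inpos(e), marked(a,a), marked(a,c), marked(c,c)}
2. flip(d,a)  →  {clear(a), clear(c), inpos(d), inpos(e), marked(a,a), marked(a,c), marked(c,c)}
3. step(e,a)  →  {clear(c), inpos(a), inpos(d), inpos(e), marked(a,c), marked(a,e), marked(c,c)}
optimal plan length = 3; 3 > 2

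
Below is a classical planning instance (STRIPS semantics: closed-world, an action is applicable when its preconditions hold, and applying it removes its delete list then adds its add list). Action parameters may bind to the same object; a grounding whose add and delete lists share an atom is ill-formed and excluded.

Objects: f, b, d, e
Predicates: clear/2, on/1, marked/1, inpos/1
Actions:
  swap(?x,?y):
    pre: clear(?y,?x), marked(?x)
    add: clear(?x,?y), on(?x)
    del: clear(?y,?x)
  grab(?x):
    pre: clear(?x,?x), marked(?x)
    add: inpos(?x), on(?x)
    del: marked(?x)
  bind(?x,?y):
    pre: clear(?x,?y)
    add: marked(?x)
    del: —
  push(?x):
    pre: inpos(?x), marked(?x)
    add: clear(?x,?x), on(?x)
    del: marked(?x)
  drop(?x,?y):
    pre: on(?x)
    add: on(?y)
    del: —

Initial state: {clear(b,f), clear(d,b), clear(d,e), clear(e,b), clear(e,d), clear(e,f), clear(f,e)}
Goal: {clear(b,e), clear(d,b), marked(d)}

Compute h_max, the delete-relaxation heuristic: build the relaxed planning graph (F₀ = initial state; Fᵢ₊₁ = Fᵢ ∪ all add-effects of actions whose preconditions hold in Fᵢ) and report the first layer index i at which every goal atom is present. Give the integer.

2

F0 = init (7 atoms)
F1 = F0 ∪ {marked(b), marked(d), marked(e), marked(f)}  (11 atoms)
F2 = F1 ∪ {clear(b,d), clear(b,e), clear(f,b), on(b), on(d), on(e), on(f)}  (18 atoms)
goal ⊆ F2  ⇒  h_max = 2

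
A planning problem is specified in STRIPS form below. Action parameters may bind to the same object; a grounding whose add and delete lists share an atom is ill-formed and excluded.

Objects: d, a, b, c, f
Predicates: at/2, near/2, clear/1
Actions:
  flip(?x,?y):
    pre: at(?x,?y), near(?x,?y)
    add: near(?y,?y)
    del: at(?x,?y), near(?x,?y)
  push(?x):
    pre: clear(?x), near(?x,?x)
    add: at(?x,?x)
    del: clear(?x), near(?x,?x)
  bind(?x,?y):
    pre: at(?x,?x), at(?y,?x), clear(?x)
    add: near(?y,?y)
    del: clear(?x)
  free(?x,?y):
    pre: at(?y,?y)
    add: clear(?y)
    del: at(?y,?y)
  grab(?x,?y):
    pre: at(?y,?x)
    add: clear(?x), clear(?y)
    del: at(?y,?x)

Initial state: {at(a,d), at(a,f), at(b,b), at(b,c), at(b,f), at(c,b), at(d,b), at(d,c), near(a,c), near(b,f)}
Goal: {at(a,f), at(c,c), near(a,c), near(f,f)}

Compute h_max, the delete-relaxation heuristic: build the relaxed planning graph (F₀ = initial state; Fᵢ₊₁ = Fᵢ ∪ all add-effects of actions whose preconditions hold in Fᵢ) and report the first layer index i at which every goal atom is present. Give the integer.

3

F0 = init (10 atoms)
F1 = F0 ∪ {clear(a), clear(b), clear(c), clear(d), clear(f), near(f,f)}  (16 atoms)
F2 = F1 ∪ {at(f,f), near(b,b), near(c,c), near(d,d)}  (20 atoms)
F3 = F2 ∪ {at(c,c), at(d,d), near(a,a)}  (23 atoms)
goal ⊆ F3  ⇒  h_max = 3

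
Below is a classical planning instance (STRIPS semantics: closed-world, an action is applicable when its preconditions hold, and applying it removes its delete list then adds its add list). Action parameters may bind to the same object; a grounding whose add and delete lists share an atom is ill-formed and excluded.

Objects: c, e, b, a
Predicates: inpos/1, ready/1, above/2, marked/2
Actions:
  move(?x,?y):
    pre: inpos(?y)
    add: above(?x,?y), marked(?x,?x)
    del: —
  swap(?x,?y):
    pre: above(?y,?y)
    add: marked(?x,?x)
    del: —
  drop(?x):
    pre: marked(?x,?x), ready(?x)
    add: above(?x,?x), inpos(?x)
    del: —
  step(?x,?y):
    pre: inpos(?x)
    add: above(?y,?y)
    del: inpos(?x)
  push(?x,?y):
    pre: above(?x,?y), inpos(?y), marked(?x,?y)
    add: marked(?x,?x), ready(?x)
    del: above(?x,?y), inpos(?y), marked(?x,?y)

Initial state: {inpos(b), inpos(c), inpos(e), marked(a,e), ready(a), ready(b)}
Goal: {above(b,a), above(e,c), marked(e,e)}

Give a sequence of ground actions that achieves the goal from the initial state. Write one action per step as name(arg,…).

move(e,c); move(a,c); drop(a); move(b,a)

1. move(e,c)  →  {above(e,c), inpos(b), inpos(c), inpos(e), marked(a,e), marked(e,e), ready(a), ready(b)}
2. move(a,c)  →  {above(a,c), above(e,c), inpos(b), inpos(c), inpos(e), marked(a,a), marked(a,e), marked(e,e), ready(a), ready(b)}
3. drop(a)  →  {above(a,a), above(a,c), above(e,c), inpos(a), inpos(b), inpos(c), inpos(e), marked(a,a), marked(a,e), marked(e,e), ready(a), ready(b)}
4. move(b,a)  →  {above(a,a), above(a,c), above(b,a), above(e,c), inpos(a), inpos(b), inpos(c), inpos(e), marked(a,a), marked(a,e), marked(b,b), marked(e,e), ready(a), ready(b)}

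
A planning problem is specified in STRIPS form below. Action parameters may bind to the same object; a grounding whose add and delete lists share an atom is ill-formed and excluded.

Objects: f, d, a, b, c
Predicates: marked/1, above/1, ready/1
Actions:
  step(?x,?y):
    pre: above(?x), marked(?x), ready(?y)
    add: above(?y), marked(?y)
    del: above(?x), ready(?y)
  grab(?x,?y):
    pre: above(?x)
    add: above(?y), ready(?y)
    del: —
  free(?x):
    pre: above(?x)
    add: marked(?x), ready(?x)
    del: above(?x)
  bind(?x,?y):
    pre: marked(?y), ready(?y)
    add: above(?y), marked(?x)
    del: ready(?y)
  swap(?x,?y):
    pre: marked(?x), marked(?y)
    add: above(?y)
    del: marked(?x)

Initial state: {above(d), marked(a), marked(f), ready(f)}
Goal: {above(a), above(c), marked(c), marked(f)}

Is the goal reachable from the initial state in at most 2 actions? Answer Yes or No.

1. grab(d,a)  →  {above(a), above(d), marked(a), marked(f), ready(a), ready(f)}
2. grab(d,c)  →  {above(a), above(c), above(d), marked(a), marked(f), ready(a), ready(c), ready(f)}
3. bind(c,f)  →  {above(a), above(c), above(d), above(f), marked(a), marked(c), marked(f), ready(a), ready(c)}
optimal plan length = 3; 3 > 2

No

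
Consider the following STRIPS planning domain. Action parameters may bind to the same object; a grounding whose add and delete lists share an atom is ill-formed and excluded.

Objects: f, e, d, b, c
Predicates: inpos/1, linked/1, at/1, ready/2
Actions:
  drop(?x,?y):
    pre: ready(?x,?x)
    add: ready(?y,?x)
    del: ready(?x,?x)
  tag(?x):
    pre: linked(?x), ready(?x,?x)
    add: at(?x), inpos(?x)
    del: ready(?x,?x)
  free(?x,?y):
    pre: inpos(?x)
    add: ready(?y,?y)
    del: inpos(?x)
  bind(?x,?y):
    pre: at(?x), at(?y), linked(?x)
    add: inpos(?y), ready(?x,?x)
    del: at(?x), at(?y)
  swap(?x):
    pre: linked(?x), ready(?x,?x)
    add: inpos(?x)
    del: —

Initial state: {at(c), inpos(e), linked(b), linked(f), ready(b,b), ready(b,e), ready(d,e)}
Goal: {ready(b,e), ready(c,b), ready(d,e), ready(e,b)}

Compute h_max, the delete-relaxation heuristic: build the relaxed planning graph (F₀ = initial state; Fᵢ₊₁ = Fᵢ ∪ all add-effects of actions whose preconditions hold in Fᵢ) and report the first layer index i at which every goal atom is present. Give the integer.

1

F0 = init (7 atoms)
F1 = F0 ∪ {at(b), inpos(b), ready(c,b), ready(c,c), ready(d,b), ready(d,d), ready(e,b), ready(e,e), ready(f,b), ready(f,f)}  (17 atoms)
goal ⊆ F1  ⇒  h_max = 1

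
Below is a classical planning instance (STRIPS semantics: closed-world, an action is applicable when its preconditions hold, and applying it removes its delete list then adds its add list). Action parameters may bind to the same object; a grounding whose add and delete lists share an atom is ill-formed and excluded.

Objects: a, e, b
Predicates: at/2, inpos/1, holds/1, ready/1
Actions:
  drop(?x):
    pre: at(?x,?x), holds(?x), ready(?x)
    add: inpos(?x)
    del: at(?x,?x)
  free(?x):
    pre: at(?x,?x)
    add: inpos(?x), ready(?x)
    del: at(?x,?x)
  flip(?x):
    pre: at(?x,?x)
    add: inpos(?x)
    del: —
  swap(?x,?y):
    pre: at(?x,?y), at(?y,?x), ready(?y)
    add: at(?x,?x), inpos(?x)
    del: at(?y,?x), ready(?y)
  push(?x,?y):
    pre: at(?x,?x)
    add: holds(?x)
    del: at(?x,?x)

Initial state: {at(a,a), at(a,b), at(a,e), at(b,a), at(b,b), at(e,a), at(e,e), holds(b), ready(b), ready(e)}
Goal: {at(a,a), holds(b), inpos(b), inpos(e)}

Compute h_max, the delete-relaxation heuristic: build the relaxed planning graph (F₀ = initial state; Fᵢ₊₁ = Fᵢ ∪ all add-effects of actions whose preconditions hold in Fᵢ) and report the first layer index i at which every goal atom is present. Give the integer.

1

F0 = init (10 atoms)
F1 = F0 ∪ {holds(a), holds(e), inpos(a), inpos(b), inpos(e), ready(a)}  (16 atoms)
goal ⊆ F1  ⇒  h_max = 1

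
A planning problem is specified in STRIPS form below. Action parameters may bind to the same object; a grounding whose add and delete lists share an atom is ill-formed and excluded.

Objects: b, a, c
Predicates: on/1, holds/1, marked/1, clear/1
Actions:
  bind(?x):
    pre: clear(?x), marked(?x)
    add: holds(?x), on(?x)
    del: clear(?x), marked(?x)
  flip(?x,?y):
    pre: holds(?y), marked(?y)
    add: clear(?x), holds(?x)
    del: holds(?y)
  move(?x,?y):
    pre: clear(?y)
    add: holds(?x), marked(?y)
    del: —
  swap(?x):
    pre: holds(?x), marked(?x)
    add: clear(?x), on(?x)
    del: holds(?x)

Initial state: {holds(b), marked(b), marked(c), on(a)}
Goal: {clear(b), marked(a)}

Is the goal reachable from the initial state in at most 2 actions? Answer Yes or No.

1. flip(a,b)  →  {clear(a), holds(a), marked(b), marked(c), on(a)}
2. move(b,a)  →  {clear(a), holds(a), holds(b), marked(a), marked(b), marked(c), on(a)}
3. flip(b,a)  →  {clear(a), clear(b), holds(b), marked(a), marked(b), marked(c), on(a)}
optimal plan length = 3; 3 > 2

No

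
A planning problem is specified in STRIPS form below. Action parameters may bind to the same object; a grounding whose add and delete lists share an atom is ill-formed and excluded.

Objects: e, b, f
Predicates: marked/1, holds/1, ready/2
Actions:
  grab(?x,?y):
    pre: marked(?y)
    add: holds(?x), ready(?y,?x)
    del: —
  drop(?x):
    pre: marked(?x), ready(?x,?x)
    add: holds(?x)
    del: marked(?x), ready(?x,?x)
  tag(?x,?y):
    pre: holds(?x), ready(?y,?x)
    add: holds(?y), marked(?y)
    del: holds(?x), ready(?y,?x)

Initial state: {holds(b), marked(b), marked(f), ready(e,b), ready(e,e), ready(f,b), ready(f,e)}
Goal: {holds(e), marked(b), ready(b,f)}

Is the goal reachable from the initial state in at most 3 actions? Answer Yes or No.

1. grab(e,b)  →  {holds(b), holds(e), marked(b), marked(f), ready(b,e), ready(e,b), ready(e,e), ready(f,b), ready(f,e)}
2. grab(f,b)  →  {holds(b), holds(e), holds(f), marked(b), marked(f), ready(b,e), ready(b,f), ready(e,b), ready(e,e), ready(f,b), ready(f,e)}
optimal plan length = 2; 2 ≤ 3

Yes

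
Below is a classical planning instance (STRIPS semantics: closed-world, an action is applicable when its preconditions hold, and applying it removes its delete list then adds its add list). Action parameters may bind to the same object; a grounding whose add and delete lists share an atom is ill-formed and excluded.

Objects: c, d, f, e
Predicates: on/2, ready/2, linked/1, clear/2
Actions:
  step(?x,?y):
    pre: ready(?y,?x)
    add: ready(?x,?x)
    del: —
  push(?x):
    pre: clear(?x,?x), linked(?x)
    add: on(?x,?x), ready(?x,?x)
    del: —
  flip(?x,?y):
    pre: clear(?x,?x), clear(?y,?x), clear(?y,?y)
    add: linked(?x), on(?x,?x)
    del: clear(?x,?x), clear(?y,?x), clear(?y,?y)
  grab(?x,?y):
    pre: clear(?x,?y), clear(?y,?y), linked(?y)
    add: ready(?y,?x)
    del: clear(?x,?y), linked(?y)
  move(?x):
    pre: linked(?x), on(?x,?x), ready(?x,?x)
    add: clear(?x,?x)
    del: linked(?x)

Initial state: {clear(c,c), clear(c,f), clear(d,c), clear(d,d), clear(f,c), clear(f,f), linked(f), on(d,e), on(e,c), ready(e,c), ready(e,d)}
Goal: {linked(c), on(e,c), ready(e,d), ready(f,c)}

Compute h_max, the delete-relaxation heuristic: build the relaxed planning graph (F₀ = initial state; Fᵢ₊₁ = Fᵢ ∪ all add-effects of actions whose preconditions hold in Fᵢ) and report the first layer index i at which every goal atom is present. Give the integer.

1

F0 = init (11 atoms)
F1 = F0 ∪ {linked(c), linked(d), on(c,c), on(d,d), on(f,f), ready(c,c), ready(d,d), ready(f,c), ready(f,f)}  (20 atoms)
goal ⊆ F1  ⇒  h_max = 1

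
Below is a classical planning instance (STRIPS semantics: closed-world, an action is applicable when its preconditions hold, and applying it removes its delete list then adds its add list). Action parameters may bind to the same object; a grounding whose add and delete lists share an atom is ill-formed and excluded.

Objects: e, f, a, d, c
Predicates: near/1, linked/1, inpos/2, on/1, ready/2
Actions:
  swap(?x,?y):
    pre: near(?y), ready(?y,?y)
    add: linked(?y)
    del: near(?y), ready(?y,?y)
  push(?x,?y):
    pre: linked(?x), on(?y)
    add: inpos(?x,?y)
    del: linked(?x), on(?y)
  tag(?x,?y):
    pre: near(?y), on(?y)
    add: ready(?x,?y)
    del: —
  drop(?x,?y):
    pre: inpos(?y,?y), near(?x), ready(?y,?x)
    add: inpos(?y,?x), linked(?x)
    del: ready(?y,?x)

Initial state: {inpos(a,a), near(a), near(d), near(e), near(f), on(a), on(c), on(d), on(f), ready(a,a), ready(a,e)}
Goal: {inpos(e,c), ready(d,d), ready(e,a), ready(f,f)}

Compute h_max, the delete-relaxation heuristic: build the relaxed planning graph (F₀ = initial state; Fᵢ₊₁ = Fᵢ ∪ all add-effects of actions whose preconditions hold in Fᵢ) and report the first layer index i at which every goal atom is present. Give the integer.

2

F0 = init (11 atoms)
F1 = F0 ∪ {inpos(a,e), linked(a), linked(e), ready(a,d), ready(a,f), ready(c,a), ready(c,d), ready(c,f), ready(d,a), ready(d,d), ready(d,f), ready(e,a), ready(e,d), ready(e,f), ready(f,a), ready(f,d), ready(f,f)}  (28 atoms)
F2 = F1 ∪ {inpos(a,c), inpos(a,d), inpos(a,f), inpos(e,a), inpos(e,c), inpos(e,d), inpos(e,f), linked(d), linked(f)}  (37 atoms)
goal ⊆ F2  ⇒  h_max = 2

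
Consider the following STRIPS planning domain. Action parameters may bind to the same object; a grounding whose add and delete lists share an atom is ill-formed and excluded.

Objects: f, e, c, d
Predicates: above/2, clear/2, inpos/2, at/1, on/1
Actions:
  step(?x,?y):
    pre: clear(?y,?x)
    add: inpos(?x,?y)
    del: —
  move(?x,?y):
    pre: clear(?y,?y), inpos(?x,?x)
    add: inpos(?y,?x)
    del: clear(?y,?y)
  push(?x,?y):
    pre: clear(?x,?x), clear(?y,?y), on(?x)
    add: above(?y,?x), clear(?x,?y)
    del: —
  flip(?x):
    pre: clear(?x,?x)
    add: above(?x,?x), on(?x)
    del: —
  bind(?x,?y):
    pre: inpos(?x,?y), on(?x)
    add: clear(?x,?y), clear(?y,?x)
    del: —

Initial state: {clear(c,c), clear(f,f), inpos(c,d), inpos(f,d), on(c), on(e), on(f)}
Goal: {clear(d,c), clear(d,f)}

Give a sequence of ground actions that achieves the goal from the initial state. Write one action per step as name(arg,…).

bind(f,d); bind(c,d)

1. bind(f,d)  →  {clear(c,c), clear(d,f), clear(f,d), clear(f,f), inpos(c,d), inpos(f,d), on(c), on(e), on(f)}
2. bind(c,d)  →  {clear(c,c), clear(c,d), clear(d,c), clear(d,f), clear(f,d), clear(f,f), inpos(c,d), inpos(f,d), on(c), on(e), on(f)}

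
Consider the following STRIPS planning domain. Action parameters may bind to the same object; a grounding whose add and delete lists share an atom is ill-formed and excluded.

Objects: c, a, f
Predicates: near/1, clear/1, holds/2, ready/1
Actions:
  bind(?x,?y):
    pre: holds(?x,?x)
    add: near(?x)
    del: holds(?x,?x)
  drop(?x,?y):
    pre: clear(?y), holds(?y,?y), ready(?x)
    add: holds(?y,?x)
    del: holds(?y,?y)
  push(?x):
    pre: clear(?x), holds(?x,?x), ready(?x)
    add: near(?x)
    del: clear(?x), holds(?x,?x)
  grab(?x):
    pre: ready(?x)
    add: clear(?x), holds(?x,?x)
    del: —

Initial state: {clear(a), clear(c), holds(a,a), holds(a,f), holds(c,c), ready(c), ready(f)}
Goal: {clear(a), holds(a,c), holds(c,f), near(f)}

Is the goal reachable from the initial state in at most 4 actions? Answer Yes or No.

Yes

1. drop(c,a)  →  {clear(a), clear(c), holds(a,c), holds(a,f), holds(c,c), ready(c), ready(f)}
2. drop(f,c)  →  {clear(a), clear(c), holds(a,c), holds(a,f), holds(c,f), ready(c), ready(f)}
3. grab(f)  →  {clear(a), clear(c), clear(f), holds(a,c), holds(a,f), holds(c,f), holds(f,f), ready(c), ready(f)}
4. bind(f,c)  →  {clear(a), clear(c), clear(f), holds(a,c), holds(a,f), holds(c,f), near(f), ready(c), ready(f)}
optimal plan length = 4; 4 ≤ 4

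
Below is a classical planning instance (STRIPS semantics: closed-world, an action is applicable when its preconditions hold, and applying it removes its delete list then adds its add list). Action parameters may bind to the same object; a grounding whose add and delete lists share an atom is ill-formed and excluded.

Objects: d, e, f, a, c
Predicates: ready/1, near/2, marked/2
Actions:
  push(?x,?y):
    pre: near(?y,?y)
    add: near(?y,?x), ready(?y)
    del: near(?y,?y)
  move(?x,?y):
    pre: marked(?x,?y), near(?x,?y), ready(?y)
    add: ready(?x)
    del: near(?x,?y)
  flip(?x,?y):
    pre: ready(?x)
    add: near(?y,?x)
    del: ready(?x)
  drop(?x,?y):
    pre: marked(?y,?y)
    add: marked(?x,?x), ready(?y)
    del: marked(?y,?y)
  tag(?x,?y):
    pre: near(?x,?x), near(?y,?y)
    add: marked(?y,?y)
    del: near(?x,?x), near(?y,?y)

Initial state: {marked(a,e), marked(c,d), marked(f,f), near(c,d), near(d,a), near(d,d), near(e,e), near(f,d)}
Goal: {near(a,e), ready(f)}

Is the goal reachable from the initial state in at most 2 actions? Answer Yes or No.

1. push(d,e)  →  {marked(a,e), marked(c,d), marked(f,f), near(c,d), near(d,a), near(d,d), near(e,d), near(f,d), ready(e)}
2. flip(e,a)  →  {marked(a,e), marked(c,d), marked(f,f), near(a,e), near(c,d), near(d,a), near(d,d), near(e,d), near(f,d)}
3. drop(d,f)  →  {marked(a,e), marked(c,d), marked(d,d), near(a,e), near(c,d), near(d,a), near(d,d), near(e,d), near(f,d), ready(f)}
optimal plan length = 3; 3 > 2

No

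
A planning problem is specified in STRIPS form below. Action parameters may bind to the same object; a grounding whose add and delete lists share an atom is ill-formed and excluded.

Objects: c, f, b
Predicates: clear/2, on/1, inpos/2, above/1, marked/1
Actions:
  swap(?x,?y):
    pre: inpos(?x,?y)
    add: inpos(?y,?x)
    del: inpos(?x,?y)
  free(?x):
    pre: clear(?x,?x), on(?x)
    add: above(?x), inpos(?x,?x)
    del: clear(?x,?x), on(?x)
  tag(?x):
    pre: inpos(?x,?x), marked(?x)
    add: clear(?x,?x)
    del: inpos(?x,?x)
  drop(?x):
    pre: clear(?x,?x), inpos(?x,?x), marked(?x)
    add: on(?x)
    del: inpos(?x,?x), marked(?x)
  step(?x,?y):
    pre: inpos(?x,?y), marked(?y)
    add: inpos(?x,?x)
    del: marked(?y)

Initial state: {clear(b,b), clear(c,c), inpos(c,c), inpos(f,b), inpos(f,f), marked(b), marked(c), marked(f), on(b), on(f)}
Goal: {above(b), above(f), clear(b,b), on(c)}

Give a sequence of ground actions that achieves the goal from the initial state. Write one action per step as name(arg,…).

1. free(b)  →  {above(b), clear(c,c), inpos(b,b), inpos(c,c), inpos(f,b), inpos(f,f), marked(b), marked(c), marked(f), on(f)}
2. tag(f)  →  {above(b), clear(c,c), clear(f,f), inpos(b,b), inpos(c,c), inpos(f,b), marked(b), marked(c), marked(f), on(f)}
3. free(f)  →  {above(b), above(f), clear(c,c), inpos(b,b), inpos(c,c), inpos(f,b), inpos(f,f), marked(b), marked(c), marked(f)}
4. tag(b)  →  {above(b), above(f), clear(b,b), clear(c,c), inpos(c,c), inpos(f,b), inpos(f,f), marked(b), marked(c), marked(f)}
5. drop(c)  →  {above(b), above(f), clear(b,b), clear(c,c), inpos(f,b), inpos(f,f), marked(b), marked(f), on(c)}

free(b); tag(f); free(f); tag(b); drop(c)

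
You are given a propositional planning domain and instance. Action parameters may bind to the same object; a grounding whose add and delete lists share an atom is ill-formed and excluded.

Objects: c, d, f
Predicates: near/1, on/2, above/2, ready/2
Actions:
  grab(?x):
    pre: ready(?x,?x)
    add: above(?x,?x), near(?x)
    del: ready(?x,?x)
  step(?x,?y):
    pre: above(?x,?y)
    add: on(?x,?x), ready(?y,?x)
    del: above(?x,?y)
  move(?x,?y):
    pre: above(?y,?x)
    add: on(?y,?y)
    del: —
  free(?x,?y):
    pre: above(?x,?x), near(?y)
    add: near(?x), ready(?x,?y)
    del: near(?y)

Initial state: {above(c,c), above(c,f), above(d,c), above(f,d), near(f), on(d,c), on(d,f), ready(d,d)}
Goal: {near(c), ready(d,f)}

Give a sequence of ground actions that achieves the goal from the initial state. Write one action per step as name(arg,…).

1. step(f,d)  →  {above(c,c), above(c,f), above(d,c), near(f), on(d,c), on(d,f), on(f,f), ready(d,d), ready(d,f)}
2. free(c,f)  →  {above(c,c), above(c,f), above(d,c), near(c), on(d,c), on(d,f), on(f,f), ready(c,f), ready(d,d), ready(d,f)}

step(f,d); free(c,f)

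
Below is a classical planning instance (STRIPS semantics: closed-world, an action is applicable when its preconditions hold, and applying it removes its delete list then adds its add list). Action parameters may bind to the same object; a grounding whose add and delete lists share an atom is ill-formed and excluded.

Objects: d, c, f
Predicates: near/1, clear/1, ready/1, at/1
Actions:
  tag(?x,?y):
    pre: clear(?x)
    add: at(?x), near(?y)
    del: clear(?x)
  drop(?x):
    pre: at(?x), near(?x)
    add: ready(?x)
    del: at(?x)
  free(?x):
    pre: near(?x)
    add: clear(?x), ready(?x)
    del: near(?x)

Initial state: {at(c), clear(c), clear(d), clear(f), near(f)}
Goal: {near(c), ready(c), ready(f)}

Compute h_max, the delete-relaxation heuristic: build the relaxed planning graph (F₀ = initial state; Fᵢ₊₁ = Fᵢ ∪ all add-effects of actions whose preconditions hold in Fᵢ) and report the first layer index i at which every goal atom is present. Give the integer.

2

F0 = init (5 atoms)
F1 = F0 ∪ {at(d), at(f), near(c), near(d), ready(f)}  (10 atoms)
F2 = F1 ∪ {ready(c), ready(d)}  (12 atoms)
goal ⊆ F2  ⇒  h_max = 2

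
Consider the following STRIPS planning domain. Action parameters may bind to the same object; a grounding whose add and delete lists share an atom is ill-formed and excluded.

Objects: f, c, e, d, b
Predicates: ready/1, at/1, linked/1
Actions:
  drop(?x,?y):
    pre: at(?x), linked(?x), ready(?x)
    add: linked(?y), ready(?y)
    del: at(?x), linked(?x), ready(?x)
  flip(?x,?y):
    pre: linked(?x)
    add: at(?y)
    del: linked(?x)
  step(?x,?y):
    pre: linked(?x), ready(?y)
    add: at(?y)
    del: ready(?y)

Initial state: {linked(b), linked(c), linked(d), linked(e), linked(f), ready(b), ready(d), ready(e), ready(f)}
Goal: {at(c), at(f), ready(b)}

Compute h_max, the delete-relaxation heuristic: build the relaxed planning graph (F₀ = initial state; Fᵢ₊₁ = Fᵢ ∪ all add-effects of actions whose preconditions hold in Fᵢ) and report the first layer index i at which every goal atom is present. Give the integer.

1

F0 = init (9 atoms)
F1 = F0 ∪ {at(b), at(c), at(d), at(e), at(f)}  (14 atoms)
goal ⊆ F1  ⇒  h_max = 1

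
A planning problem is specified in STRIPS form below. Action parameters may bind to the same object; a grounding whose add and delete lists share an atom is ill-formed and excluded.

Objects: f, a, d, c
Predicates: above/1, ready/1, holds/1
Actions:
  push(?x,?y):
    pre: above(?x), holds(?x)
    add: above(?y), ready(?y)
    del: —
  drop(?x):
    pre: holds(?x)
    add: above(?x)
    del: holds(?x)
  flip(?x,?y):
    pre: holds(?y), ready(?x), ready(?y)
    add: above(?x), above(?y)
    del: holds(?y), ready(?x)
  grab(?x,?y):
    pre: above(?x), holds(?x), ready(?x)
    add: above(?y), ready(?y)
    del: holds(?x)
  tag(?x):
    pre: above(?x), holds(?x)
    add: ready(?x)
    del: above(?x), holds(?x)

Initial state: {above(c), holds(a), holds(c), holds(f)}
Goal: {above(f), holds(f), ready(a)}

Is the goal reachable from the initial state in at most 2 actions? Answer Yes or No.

Yes

1. push(c,f)  →  {above(c), above(f), holds(a), holds(c), holds(f), ready(f)}
2. push(f,a)  →  {above(a), above(c), above(f), holds(a), holds(c), holds(f), ready(a), ready(f)}
optimal plan length = 2; 2 ≤ 2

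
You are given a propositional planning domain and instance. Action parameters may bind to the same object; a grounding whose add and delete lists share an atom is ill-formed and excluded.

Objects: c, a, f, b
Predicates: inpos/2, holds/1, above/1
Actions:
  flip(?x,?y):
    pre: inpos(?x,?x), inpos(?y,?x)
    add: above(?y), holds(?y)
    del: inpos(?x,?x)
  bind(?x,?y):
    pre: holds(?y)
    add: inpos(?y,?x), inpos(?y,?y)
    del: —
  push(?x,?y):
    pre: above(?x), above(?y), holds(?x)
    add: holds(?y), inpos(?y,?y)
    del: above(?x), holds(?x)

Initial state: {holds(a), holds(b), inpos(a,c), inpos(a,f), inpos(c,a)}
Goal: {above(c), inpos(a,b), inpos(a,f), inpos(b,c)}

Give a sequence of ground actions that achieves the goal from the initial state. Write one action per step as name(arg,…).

bind(c,b); bind(b,a); flip(a,c)

1. bind(c,b)  →  {holds(a), holds(b), inpos(a,c), inpos(a,f), inpos(b,b), inpos(b,c), inpos(c,a)}
2. bind(b,a)  →  {holds(a), holds(b), inpos(a,a), inpos(a,b), inpos(a,c), inpos(a,f), inpos(b,b), inpos(b,c), inpos(c,a)}
3. flip(a,c)  →  {above(c), holds(a), holds(b), holds(c), inpos(a,b), inpos(a,c), inpos(a,f), inpos(b,b), inpos(b,c), inpos(c,a)}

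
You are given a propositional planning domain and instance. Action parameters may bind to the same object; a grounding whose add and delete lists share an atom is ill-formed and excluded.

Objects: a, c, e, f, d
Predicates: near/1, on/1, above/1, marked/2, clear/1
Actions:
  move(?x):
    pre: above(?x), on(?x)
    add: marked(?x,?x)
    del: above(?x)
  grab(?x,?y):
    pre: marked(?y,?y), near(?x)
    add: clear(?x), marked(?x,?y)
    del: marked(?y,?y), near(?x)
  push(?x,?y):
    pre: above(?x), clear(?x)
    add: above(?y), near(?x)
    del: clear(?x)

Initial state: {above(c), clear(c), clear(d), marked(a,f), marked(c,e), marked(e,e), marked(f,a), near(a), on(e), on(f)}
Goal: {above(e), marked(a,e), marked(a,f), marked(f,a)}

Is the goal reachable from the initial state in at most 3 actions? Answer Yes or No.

Yes

1. grab(a,e)  →  {above(c), clear(a), clear(c), clear(d), marked(a,e), marked(a,f), marked(c,e), marked(f,a), on(e), on(f)}
2. push(c,e)  →  {above(c), above(e), clear(a), clear(d), marked(a,e), marked(a,f), marked(c,e), marked(f,a), near(c), on(e), on(f)}
optimal plan length = 2; 2 ≤ 3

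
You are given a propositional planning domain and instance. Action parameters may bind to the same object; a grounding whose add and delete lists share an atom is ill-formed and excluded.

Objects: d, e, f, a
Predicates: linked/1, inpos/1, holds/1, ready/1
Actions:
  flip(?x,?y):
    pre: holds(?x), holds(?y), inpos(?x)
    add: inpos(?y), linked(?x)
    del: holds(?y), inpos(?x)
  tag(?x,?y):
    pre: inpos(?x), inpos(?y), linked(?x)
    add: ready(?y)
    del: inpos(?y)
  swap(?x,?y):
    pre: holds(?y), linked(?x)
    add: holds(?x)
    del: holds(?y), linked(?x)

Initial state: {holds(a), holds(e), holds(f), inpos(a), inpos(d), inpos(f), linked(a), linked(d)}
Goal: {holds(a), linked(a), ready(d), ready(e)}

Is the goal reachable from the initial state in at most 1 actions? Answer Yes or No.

1. flip(f,e)  →  {holds(a), holds(f), inpos(a), inpos(d), inpos(e), linked(a), linked(d), linked(f)}
2. tag(d,d)  →  {holds(a), holds(f), inpos(a), inpos(e), linked(a), linked(d), linked(f), ready(d)}
3. tag(a,e)  →  {holds(a), holds(f), inpos(a), linked(a), linked(d), linked(f), ready(d), ready(e)}
optimal plan length = 3; 3 > 1

No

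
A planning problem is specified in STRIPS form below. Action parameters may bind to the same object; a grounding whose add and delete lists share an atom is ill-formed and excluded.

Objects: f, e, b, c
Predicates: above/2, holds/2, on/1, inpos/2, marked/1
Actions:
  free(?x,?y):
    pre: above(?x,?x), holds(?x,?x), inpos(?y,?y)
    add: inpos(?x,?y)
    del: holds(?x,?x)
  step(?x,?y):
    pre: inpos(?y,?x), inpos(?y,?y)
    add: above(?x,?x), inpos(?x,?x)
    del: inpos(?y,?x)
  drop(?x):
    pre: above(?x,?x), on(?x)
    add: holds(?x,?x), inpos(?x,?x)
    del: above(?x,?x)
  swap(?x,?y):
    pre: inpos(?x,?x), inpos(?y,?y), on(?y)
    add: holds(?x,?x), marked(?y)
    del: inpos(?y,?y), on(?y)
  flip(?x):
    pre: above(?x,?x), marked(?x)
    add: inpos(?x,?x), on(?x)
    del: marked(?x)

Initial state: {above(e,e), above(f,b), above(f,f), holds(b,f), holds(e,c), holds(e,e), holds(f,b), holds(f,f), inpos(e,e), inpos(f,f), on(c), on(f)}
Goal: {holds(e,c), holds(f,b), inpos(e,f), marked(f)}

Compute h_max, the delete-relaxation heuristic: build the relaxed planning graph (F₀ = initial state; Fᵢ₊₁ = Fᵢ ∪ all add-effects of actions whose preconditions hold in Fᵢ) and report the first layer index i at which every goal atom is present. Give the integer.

1

F0 = init (12 atoms)
F1 = F0 ∪ {inpos(e,f), inpos(f,e), marked(f)}  (15 atoms)
goal ⊆ F1  ⇒  h_max = 1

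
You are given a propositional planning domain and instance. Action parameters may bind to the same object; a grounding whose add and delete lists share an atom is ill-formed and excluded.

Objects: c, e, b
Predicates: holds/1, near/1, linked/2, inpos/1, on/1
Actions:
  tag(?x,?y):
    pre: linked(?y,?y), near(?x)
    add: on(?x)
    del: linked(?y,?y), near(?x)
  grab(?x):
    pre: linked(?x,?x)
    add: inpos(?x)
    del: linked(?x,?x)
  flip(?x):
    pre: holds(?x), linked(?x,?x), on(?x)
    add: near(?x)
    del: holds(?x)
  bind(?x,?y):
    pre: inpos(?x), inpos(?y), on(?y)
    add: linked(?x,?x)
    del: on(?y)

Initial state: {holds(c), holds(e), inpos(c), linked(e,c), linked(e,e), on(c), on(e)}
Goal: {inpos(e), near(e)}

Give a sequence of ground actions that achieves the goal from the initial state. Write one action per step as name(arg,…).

1. flip(e)  →  {holds(c), inpos(c), linked(e,c), linked(e,e), near(e), on(c), on(e)}
2. grab(e)  →  {holds(c), inpos(c), inpos(e), linked(e,c), near(e), on(c), on(e)}

flip(e); grab(e)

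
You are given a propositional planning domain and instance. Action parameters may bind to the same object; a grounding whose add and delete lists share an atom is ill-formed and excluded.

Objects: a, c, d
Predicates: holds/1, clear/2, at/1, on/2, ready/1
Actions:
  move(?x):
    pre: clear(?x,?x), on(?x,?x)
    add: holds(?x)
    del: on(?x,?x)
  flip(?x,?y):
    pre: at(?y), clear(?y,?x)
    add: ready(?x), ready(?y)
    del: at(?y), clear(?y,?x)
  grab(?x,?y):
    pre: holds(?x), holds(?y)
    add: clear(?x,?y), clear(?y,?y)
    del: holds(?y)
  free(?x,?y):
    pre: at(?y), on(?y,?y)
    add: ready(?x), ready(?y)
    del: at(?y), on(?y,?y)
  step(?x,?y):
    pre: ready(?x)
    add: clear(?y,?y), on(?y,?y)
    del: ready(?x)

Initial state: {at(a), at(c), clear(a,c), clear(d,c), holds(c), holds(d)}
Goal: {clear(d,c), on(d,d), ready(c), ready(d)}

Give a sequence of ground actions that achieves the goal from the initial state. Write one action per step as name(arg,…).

flip(c,a); grab(c,d); flip(d,c); step(a,d)

1. flip(c,a)  →  {at(c), clear(d,c), holds(c), holds(d), ready(a), ready(c)}
2. grab(c,d)  →  {at(c), clear(c,d), clear(d,c), clear(d,d), holds(c), ready(a), ready(c)}
3. flip(d,c)  →  {clear(d,c), clear(d,d), holds(c), ready(a), ready(c), ready(d)}
4. step(a,d)  →  {clear(d,c), clear(d,d), holds(c), on(d,d), ready(c), ready(d)}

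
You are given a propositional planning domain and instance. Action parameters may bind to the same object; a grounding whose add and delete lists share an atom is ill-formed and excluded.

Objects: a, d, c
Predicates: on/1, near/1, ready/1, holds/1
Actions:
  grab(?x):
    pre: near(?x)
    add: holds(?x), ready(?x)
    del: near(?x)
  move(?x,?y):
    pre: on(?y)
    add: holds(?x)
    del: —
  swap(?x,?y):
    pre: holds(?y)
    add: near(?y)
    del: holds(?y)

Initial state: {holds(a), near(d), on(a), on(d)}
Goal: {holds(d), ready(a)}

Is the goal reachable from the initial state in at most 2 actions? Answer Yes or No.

No

1. grab(d)  →  {holds(a), holds(d), on(a), on(d), ready(d)}
2. swap(a,a)  →  {holds(d), near(a), on(a), on(d), ready(d)}
3. grab(a)  →  {holds(a), holds(d), on(a), on(d), ready(a), ready(d)}
optimal plan length = 3; 3 > 2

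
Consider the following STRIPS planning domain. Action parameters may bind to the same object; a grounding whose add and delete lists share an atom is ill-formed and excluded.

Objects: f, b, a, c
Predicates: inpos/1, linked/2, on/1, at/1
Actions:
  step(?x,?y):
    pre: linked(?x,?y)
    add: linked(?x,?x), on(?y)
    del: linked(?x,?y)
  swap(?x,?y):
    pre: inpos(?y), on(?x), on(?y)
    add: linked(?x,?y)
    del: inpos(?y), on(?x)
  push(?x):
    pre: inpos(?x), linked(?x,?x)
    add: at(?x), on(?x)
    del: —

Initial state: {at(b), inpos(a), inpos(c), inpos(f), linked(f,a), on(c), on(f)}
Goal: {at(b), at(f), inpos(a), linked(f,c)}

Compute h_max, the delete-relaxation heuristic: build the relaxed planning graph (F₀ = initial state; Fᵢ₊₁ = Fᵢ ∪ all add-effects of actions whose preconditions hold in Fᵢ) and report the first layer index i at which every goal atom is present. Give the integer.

2

F0 = init (7 atoms)
F1 = F0 ∪ {linked(c,c), linked(c,f), linked(f,c), linked(f,f), on(a)}  (12 atoms)
F2 = F1 ∪ {at(c), at(f), linked(a,a), linked(a,c), linked(a,f), linked(c,a)}  (18 atoms)
goal ⊆ F2  ⇒  h_max = 2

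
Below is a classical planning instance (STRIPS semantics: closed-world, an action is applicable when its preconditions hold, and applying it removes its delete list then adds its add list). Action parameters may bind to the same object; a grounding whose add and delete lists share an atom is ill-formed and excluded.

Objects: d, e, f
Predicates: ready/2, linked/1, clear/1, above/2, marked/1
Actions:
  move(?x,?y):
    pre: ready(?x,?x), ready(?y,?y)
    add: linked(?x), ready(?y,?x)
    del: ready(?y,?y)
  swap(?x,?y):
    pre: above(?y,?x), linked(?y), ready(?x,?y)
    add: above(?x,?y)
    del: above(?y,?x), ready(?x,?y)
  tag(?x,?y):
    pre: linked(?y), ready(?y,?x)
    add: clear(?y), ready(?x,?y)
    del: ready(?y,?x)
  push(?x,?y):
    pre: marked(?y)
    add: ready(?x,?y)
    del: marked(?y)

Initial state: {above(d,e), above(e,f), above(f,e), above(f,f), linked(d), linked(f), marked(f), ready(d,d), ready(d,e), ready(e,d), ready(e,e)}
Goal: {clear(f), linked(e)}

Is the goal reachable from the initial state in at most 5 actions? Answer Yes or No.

Yes

1. push(f,f)  →  {above(d,e), above(e,f), above(f,e), above(f,f), linked(d), linked(f), ready(d,d), ready(d,e), ready(e,d), ready(e,e), ready(f,f)}
2. move(e,f)  →  {above(d,e), above(e,f), above(f,e), above(f,f), linked(d), linked(e), linked(f), ready(d,d), ready(d,e), ready(e,d), ready(e,e), ready(f,e)}
3. tag(e,f)  →  {above(d,e), above(e,f), above(f,e), above(f,f), clear(f), linked(d), linked(e), linked(f), ready(d,d), ready(d,e), ready(e,d), ready(e,e), ready(e,f)}
optimal plan length = 3; 3 ≤ 5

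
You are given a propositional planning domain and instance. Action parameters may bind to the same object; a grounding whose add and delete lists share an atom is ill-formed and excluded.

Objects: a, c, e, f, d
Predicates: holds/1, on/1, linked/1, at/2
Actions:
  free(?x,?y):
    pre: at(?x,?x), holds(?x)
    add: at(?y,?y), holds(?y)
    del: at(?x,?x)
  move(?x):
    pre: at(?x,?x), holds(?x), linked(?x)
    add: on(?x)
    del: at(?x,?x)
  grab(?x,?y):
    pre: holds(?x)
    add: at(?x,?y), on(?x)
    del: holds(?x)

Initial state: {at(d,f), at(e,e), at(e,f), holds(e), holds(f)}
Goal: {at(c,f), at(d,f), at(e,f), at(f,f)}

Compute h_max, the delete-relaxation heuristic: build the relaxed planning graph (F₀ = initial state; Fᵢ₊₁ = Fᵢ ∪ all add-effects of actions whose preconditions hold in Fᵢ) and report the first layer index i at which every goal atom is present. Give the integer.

2

F0 = init (5 atoms)
F1 = F0 ∪ {at(a,a), at(c,c), at(d,d), at(e,a), at(e,c), at(e,d), at(f,a), at(f,c), at(f,d), at(f,e), at(f,f), holds(a), holds(c), holds(d), on(e), on(f)}  (21 atoms)
F2 = F1 ∪ {at(a,c), at(a,d), at(a,e), at(a,f), at(c,a), at(c,d), at(c,e), at(c,f), at(d,a), at(d,c), at(d,e), on(a), on(c), on(d)}  (35 atoms)
goal ⊆ F2  ⇒  h_max = 2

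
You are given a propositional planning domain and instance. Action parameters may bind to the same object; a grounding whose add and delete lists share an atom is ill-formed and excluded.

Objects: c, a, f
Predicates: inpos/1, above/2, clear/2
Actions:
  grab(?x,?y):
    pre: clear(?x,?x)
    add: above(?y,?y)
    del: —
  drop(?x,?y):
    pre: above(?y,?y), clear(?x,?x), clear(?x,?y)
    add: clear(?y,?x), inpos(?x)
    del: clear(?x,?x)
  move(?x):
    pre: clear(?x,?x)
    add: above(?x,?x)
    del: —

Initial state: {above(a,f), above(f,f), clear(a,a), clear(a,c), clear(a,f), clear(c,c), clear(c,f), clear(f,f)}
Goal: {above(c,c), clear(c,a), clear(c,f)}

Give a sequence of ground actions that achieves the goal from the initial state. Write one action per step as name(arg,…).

grab(c,c); drop(a,c)

1. grab(c,c)  →  {above(a,f), above(c,c), above(f,f), clear(a,a), clear(a,c), clear(a,f), clear(c,c), clear(c,f), clear(f,f)}
2. drop(a,c)  →  {above(a,f), above(c,c), above(f,f), clear(a,c), clear(a,f), clear(c,a), clear(c,c), clear(c,f), clear(f,f), inpos(a)}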